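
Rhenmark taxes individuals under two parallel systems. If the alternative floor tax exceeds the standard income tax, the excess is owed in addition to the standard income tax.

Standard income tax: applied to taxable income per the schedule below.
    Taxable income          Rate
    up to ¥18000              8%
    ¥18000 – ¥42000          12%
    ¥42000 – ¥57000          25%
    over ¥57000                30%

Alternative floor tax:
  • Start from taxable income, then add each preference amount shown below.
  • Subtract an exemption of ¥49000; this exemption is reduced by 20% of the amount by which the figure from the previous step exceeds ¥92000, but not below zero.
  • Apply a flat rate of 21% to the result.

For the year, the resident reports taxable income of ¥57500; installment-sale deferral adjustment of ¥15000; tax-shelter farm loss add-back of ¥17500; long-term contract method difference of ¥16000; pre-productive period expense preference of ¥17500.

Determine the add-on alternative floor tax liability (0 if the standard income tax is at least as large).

Standard income tax:
  ¥18000 × 8% = ¥1440
  ¥24000 × 12% = ¥2880
  ¥15000 × 25% = ¥3750
  ¥500 × 30% = ¥150
  → ¥8220

Alternative floor tax:
  Adjusted income: ¥57500 + ¥15000 + ¥17500 + ¥16000 + ¥17500 = ¥123500
  Exemption: ¥49000 − 20% × (¥123500 − ¥92000) = ¥49000 − ¥6300 = ¥42700
  Base: ¥123500 − ¥42700 = ¥80800
  ¥80800 × 21% = ¥16968

Excess of alternative floor tax over standard income tax: ¥16968 − ¥8220 = ¥8748.

¥8748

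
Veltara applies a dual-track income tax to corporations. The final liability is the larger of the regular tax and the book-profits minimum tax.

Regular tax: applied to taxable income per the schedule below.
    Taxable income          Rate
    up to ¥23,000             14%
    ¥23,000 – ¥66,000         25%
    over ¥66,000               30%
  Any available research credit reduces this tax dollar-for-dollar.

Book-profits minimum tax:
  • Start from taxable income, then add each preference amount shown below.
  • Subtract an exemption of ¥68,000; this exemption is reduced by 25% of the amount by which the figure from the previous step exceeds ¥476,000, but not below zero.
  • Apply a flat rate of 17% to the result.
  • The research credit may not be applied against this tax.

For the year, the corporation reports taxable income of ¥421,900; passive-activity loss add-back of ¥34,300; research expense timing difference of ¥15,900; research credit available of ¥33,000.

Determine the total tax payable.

¥87,740

Book-profits minimum tax:
  Adjusted income: ¥421,900 + ¥34,300 + ¥15,900 = ¥472,100
  Exemption: ¥472,100 ≤ ¥476,000, so full ¥68,000 applies
  Base: ¥472,100 − ¥68,000 = ¥404,100
  ¥404,100 × 17% = ¥68,697

Regular tax:
  ¥23,000 × 14% = ¥3,220
  ¥43,000 × 25% = ¥10,750
  ¥355,900 × 30% = ¥106,770
  → ¥120,740
  Less research credit ¥33,000 → ¥87,740

¥87,740 > ¥68,697, so the regular tax governs.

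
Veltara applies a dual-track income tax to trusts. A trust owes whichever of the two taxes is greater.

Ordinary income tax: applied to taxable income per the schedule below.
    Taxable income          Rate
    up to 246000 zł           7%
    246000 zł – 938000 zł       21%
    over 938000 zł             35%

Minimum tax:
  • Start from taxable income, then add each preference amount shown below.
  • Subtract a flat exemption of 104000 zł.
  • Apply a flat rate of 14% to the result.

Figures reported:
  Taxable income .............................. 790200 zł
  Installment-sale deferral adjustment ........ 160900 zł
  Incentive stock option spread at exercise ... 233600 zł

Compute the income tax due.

151298 zł

Minimum tax:
  Adjusted income: 790200 zł + 160900 zł + 233600 zł = 1184700 zł
  Less exemption 104000 zł → base 1080700 zł
  1080700 zł × 14% = 151298 zł

Ordinary income tax:
  246000 zł × 7% = 17220 zł
  544200 zł × 21% = 114282 zł
  → 131502 zł

151298 zł > 131502 zł, so the minimum tax is the binding amount.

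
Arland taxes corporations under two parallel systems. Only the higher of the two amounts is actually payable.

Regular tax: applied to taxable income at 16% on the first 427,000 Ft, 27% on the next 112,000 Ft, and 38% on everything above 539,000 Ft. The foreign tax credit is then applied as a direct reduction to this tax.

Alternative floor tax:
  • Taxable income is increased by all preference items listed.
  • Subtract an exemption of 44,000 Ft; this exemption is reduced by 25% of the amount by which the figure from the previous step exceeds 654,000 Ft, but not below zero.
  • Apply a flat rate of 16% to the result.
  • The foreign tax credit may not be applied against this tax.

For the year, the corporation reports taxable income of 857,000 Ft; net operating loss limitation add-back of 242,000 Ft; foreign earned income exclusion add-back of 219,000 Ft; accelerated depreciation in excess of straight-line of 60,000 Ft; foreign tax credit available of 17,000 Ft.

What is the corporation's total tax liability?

Alternative floor tax:
  Adjusted income: 857,000 Ft + 242,000 Ft + 219,000 Ft + 60,000 Ft = 1,378,000 Ft
  Exemption: 25% × (1,378,000 Ft − 654,000 Ft) = 181,000 Ft ≥ 44,000 Ft, so the exemption is fully phased out
  Base: 1,378,000 Ft − 0 Ft = 1,378,000 Ft
  1,378,000 Ft × 16% = 220,480 Ft

Regular tax:
  427,000 Ft × 16% = 68,320 Ft
  112,000 Ft × 27% = 30,240 Ft
  318,000 Ft × 38% = 120,840 Ft
  → 219,400 Ft
  Less foreign tax credit 17,000 Ft → 202,400 Ft

220,480 Ft > 202,400 Ft, so the alternative floor tax is the binding amount.

220,480 Ft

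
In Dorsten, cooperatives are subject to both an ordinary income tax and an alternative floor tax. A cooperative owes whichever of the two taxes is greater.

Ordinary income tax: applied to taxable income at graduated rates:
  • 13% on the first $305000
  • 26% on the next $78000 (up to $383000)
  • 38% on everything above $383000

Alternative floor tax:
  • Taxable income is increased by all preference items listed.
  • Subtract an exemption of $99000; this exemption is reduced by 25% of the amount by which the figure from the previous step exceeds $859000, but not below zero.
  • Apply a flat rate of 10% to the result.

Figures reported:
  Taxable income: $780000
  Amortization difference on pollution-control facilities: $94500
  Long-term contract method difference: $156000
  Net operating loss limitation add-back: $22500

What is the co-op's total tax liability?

Alternative floor tax:
  Adjusted income: $780000 + $94500 + $156000 + $22500 = $1053000
  Exemption: $99000 − 25% × ($1053000 − $859000) = $99000 − $48500 = $50500
  Base: $1053000 − $50500 = $1002500
  $1002500 × 10% = $100250

Ordinary income tax:
  $305000 × 13% = $39650
  $78000 × 26% = $20280
  $397000 × 38% = $150860
  → $210790

$210790 > $100250, so the ordinary income tax governs.

$210790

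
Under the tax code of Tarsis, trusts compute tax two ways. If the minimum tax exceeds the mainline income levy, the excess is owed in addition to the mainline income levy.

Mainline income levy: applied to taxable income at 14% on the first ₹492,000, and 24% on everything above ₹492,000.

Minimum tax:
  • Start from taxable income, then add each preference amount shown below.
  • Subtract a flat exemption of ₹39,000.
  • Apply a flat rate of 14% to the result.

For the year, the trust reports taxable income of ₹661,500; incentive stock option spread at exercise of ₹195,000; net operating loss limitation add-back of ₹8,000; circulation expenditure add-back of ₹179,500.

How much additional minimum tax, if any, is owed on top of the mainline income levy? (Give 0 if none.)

₹31,140

Minimum tax:
  Adjusted income: ₹661,500 + ₹195,000 + ₹8,000 + ₹179,500 = ₹1,044,000
  Less exemption ₹39,000 → base ₹1,005,000
  ₹1,005,000 × 14% = ₹140,700

Mainline income levy:
  ₹492,000 × 14% = ₹68,880
  ₹169,500 × 24% = ₹40,680
  → ₹109,560

Excess of minimum tax over mainline income levy: ₹140,700 − ₹109,560 = ₹31,140.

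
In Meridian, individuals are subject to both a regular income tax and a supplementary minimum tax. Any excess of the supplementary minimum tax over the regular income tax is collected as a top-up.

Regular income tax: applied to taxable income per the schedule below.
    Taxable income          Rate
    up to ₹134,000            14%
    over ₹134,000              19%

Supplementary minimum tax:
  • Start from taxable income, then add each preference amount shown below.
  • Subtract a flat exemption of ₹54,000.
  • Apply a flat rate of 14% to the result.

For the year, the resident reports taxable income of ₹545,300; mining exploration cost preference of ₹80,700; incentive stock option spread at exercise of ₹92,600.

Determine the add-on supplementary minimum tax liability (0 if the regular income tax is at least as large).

Supplementary minimum tax:
  Adjusted income: ₹545,300 + ₹80,700 + ₹92,600 = ₹718,600
  Less exemption ₹54,000 → base ₹664,600
  ₹664,600 × 14% = ₹93,044

Regular income tax:
  ₹134,000 × 14% = ₹18,760
  ₹411,300 × 19% = ₹78,147
  → ₹96,907

₹93,044 ≤ ₹96,907, so no add-on is due.

₹0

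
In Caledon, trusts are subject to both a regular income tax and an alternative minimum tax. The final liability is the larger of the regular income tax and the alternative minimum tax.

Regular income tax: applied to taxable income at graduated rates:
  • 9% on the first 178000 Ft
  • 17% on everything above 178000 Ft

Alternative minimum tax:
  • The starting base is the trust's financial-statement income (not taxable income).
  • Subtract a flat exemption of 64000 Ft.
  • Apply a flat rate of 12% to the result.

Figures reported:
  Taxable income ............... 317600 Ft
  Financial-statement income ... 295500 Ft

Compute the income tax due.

Alternative minimum tax:
  Base (financial-statement income): 295500 Ft
  Less exemption 64000 Ft → base 231500 Ft
  231500 Ft × 12% = 27780 Ft

Regular income tax:
  178000 Ft × 9% = 16020 Ft
  139600 Ft × 17% = 23732 Ft
  → 39752 Ft

39752 Ft > 27780 Ft, so the regular income tax governs.

39752 Ft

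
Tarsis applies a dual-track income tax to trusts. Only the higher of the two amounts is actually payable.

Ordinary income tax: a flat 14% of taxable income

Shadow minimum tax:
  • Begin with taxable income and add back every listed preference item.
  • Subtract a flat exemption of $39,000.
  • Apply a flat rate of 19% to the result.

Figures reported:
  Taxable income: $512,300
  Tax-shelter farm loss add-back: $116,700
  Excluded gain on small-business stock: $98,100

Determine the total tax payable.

Ordinary income tax:
  $512,300 × 14% = $71,722

Shadow minimum tax:
  Adjusted income: $512,300 + $116,700 + $98,100 = $727,100
  Less exemption $39,000 → base $688,100
  $688,100 × 19% = $130,739

$130,739 > $71,722, so the shadow minimum tax is the binding amount.

$130,739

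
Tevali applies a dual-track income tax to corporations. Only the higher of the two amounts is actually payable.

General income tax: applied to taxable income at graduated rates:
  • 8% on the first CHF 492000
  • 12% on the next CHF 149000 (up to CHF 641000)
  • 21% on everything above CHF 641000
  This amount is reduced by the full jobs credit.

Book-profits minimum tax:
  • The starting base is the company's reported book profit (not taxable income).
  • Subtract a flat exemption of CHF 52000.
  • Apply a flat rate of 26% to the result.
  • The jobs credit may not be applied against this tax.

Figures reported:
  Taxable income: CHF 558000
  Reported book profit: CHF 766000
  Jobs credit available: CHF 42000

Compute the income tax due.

General income tax:
  CHF 492000 × 8% = CHF 39360
  CHF 66000 × 12% = CHF 7920
  → CHF 47280
  Less jobs credit CHF 42000 → CHF 5280

Book-profits minimum tax:
  Base (reported book profit): CHF 766000
  Less exemption CHF 52000 → base CHF 714000
  CHF 714000 × 26% = CHF 185640

CHF 185640 > CHF 5280, so the book-profits minimum tax is the binding amount.

CHF 185640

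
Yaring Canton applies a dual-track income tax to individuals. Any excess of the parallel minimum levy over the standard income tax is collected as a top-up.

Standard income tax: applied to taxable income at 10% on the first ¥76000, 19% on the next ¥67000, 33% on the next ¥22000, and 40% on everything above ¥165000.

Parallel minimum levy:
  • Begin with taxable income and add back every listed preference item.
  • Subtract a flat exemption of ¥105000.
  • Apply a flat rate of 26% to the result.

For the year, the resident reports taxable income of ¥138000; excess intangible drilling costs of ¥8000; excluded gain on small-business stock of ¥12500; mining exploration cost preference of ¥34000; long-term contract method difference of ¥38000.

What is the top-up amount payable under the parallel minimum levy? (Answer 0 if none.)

¥13250

Standard income tax:
  ¥76000 × 10% = ¥7600
  ¥62000 × 19% = ¥11780
  → ¥19380

Parallel minimum levy:
  Adjusted income: ¥138000 + ¥8000 + ¥12500 + ¥34000 + ¥38000 = ¥230500
  Less exemption ¥105000 → base ¥125500
  ¥125500 × 26% = ¥32630

Excess of parallel minimum levy over standard income tax: ¥32630 − ¥19380 = ¥13250.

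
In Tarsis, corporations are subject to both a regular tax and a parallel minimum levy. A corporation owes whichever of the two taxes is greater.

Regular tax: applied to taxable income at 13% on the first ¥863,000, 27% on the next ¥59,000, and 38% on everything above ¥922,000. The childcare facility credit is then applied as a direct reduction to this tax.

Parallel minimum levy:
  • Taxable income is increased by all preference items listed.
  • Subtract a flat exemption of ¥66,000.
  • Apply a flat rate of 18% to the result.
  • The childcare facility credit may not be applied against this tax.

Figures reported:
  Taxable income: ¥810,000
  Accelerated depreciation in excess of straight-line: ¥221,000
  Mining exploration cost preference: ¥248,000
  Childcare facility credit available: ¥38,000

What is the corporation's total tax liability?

¥218,340

Regular tax:
  ¥810,000 × 13% = ¥105,300
  Less childcare facility credit ¥38,000 → ¥67,300

Parallel minimum levy:
  Adjusted income: ¥810,000 + ¥221,000 + ¥248,000 = ¥1,279,000
  Less exemption ¥66,000 → base ¥1,213,000
  ¥1,213,000 × 18% = ¥218,340

¥218,340 > ¥67,300, so the parallel minimum levy is the binding amount.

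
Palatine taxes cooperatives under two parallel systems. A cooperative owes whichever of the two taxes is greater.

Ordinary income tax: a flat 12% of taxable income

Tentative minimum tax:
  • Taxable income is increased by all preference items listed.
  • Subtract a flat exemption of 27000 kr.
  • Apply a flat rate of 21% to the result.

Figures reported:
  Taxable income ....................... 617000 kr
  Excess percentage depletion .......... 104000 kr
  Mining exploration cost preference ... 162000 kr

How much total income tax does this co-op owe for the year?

Tentative minimum tax:
  Adjusted income: 617000 kr + 104000 kr + 162000 kr = 883000 kr
  Less exemption 27000 kr → base 856000 kr
  856000 kr × 21% = 179760 kr

Ordinary income tax:
  617000 kr × 12% = 74040 kr

179760 kr > 74040 kr, so the tentative minimum tax is the binding amount.

179760 kr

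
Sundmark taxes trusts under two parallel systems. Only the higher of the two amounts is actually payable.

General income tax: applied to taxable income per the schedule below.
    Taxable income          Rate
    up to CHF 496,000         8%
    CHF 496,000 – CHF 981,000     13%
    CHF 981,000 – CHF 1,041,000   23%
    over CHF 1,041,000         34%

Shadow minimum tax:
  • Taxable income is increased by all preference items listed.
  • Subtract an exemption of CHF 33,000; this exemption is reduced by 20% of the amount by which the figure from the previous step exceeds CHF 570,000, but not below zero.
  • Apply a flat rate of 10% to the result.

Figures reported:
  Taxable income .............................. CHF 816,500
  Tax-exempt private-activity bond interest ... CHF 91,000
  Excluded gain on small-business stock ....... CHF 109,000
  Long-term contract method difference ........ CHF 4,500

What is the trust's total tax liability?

CHF 102,100

Shadow minimum tax:
  Adjusted income: CHF 816,500 + CHF 91,000 + CHF 109,000 + CHF 4,500 = CHF 1,021,000
  Exemption: 20% × (CHF 1,021,000 − CHF 570,000) = CHF 90,200 ≥ CHF 33,000, so the exemption is fully phased out
  Base: CHF 1,021,000 − CHF 0 = CHF 1,021,000
  CHF 1,021,000 × 10% = CHF 102,100

General income tax:
  CHF 496,000 × 8% = CHF 39,680
  CHF 320,500 × 13% = CHF 41,665
  → CHF 81,345

CHF 102,100 > CHF 81,345, so the shadow minimum tax is the binding amount.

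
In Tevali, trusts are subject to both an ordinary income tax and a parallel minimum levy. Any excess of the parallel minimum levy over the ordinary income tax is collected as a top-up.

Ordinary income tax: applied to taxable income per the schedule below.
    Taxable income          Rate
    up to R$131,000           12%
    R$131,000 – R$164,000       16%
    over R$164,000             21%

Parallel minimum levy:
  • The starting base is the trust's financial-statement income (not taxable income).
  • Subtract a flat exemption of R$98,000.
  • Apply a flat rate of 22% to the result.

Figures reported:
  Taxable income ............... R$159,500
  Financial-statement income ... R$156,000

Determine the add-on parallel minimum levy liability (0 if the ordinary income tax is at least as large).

R$0

Parallel minimum levy:
  Base (financial-statement income): R$156,000
  Less exemption R$98,000 → base R$58,000
  R$58,000 × 22% = R$12,760

Ordinary income tax:
  R$131,000 × 12% = R$15,720
  R$28,500 × 16% = R$4,560
  → R$20,280

R$12,760 ≤ R$20,280, so no add-on is due.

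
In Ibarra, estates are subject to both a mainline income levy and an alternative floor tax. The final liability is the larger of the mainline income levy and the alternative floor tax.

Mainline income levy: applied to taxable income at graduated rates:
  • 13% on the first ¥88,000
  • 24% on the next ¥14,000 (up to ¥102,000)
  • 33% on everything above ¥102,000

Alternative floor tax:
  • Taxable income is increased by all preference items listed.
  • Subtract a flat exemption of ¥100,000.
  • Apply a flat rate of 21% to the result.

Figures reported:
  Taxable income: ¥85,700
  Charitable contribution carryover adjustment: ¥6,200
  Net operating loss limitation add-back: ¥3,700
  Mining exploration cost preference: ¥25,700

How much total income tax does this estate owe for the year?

Alternative floor tax:
  Adjusted income: ¥85,700 + ¥6,200 + ¥3,700 + ¥25,700 = ¥121,300
  Less exemption ¥100,000 → base ¥21,300
  ¥21,300 × 21% = ¥4,473

Mainline income levy:
  ¥85,700 × 13% = ¥11,141

¥11,141 > ¥4,473, so the mainline income levy governs.

¥11,141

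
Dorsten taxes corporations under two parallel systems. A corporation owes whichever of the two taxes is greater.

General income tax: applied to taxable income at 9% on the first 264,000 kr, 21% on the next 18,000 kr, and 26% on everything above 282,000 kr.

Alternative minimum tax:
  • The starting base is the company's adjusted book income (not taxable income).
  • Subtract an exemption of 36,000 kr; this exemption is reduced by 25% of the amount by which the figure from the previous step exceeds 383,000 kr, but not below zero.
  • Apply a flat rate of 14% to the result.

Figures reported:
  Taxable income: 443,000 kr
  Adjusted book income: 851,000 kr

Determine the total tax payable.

Alternative minimum tax:
  Base (adjusted book income): 851,000 kr
  Exemption: 25% × (851,000 kr − 383,000 kr) = 117,000 kr ≥ 36,000 kr, so the exemption is fully phased out
  Base: 851,000 kr − 0 kr = 851,000 kr
  851,000 kr × 14% = 119,140 kr

General income tax:
  264,000 kr × 9% = 23,760 kr
  18,000 kr × 21% = 3,780 kr
  161,000 kr × 26% = 41,860 kr
  → 69,400 kr

119,140 kr > 69,400 kr, so the alternative minimum tax is the binding amount.

119,140 kr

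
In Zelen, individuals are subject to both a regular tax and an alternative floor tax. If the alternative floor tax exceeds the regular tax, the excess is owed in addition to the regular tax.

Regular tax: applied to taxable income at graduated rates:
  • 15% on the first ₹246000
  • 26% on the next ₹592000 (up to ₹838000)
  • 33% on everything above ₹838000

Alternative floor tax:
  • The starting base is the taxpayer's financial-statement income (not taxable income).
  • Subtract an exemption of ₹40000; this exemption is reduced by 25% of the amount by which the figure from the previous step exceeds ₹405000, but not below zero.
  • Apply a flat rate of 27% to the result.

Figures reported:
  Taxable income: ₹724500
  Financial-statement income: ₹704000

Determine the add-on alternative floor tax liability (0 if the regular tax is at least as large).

Regular tax:
  ₹246000 × 15% = ₹36900
  ₹478500 × 26% = ₹124410
  → ₹161310

Alternative floor tax:
  Base (financial-statement income): ₹704000
  Exemption: 25% × (₹704000 − ₹405000) = ₹74750 ≥ ₹40000, so the exemption is fully phased out
  Base: ₹704000 − ₹0 = ₹704000
  ₹704000 × 27% = ₹190080

Excess of alternative floor tax over regular tax: ₹190080 − ₹161310 = ₹28770.

₹28770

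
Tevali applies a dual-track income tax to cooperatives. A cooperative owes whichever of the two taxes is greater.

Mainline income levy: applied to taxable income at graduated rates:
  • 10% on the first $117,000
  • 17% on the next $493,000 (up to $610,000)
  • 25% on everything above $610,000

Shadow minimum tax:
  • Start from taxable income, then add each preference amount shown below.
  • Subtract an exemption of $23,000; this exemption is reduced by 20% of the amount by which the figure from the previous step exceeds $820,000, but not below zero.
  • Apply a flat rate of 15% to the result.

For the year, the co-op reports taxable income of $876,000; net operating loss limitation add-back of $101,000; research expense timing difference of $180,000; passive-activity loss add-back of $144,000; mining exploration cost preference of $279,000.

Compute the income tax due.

$237,000

Mainline income levy:
  $117,000 × 10% = $11,700
  $493,000 × 17% = $83,810
  $266,000 × 25% = $66,500
  → $162,010

Shadow minimum tax:
  Adjusted income: $876,000 + $101,000 + $180,000 + $144,000 + $279,000 = $1,580,000
  Exemption: 20% × ($1,580,000 − $820,000) = $152,000 ≥ $23,000, so the exemption is fully phased out
  Base: $1,580,000 − $0 = $1,580,000
  $1,580,000 × 15% = $237,000

$237,000 > $162,010, so the shadow minimum tax is the binding amount.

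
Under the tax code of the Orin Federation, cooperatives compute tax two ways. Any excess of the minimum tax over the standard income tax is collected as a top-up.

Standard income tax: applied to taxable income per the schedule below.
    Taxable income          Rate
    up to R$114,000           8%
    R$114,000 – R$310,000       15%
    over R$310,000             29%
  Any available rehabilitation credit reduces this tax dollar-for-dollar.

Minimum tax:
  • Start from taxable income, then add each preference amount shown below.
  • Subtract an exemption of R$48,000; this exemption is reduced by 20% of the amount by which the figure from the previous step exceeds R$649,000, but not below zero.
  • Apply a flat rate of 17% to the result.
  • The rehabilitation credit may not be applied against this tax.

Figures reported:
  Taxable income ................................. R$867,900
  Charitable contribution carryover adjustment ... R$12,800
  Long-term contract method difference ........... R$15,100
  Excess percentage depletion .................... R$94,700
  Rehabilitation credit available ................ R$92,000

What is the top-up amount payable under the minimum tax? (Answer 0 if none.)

Standard income tax:
  R$114,000 × 8% = R$9,120
  R$196,000 × 15% = R$29,400
  R$557,900 × 29% = R$161,791
  → R$200,311
  Less rehabilitation credit R$92,000 → R$108,311

Minimum tax:
  Adjusted income: R$867,900 + R$12,800 + R$15,100 + R$94,700 = R$990,500
  Exemption: 20% × (R$990,500 − R$649,000) = R$68,300 ≥ R$48,000, so the exemption is fully phased out
  Base: R$990,500 − R$0 = R$990,500
  R$990,500 × 17% = R$168,385

Excess of minimum tax over standard income tax: R$168,385 − R$108,311 = R$60,074.

R$60,074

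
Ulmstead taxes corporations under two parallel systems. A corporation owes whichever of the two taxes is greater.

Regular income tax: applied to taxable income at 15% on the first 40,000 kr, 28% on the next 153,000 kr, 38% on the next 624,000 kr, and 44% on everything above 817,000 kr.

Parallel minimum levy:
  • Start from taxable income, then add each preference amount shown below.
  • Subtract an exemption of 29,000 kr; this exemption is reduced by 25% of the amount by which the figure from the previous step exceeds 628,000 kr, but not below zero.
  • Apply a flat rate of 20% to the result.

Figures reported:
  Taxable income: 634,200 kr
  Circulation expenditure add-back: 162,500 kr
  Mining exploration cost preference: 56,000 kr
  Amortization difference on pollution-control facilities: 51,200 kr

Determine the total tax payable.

216,496 kr

Regular income tax:
  40,000 kr × 15% = 6,000 kr
  153,000 kr × 28% = 42,840 kr
  441,200 kr × 38% = 167,656 kr
  → 216,496 kr

Parallel minimum levy:
  Adjusted income: 634,200 kr + 162,500 kr + 56,000 kr + 51,200 kr = 903,900 kr
  Exemption: 25% × (903,900 kr − 628,000 kr) = 68,975 kr ≥ 29,000 kr, so the exemption is fully phased out
  Base: 903,900 kr − 0 kr = 903,900 kr
  903,900 kr × 20% = 180,780 kr

216,496 kr > 180,780 kr, so the regular income tax governs.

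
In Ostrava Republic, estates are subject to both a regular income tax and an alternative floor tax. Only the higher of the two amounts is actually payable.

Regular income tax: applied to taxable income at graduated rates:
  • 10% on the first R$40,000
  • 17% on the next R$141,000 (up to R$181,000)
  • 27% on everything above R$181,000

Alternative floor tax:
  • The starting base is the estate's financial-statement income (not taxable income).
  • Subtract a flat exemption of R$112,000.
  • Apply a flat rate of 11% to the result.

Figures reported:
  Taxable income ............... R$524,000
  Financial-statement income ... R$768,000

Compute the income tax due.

Alternative floor tax:
  Base (financial-statement income): R$768,000
  Less exemption R$112,000 → base R$656,000
  R$656,000 × 11% = R$72,160

Regular income tax:
  R$40,000 × 10% = R$4,000
  R$141,000 × 17% = R$23,970
  R$343,000 × 27% = R$92,610
  → R$120,580

R$120,580 > R$72,160, so the regular income tax governs.

R$120,580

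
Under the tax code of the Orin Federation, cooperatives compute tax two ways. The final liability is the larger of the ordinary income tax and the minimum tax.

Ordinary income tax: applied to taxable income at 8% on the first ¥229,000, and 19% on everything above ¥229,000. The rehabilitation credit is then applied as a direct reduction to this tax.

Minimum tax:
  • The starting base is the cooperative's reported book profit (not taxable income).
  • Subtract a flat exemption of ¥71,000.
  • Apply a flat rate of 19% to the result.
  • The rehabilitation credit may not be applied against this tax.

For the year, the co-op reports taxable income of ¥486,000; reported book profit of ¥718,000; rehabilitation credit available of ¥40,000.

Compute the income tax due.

Ordinary income tax:
  ¥229,000 × 8% = ¥18,320
  ¥257,000 × 19% = ¥48,830
  → ¥67,150
  Less rehabilitation credit ¥40,000 → ¥27,150

Minimum tax:
  Base (reported book profit): ¥718,000
  Less exemption ¥71,000 → base ¥647,000
  ¥647,000 × 19% = ¥122,930

¥122,930 > ¥27,150, so the minimum tax is the binding amount.

¥122,930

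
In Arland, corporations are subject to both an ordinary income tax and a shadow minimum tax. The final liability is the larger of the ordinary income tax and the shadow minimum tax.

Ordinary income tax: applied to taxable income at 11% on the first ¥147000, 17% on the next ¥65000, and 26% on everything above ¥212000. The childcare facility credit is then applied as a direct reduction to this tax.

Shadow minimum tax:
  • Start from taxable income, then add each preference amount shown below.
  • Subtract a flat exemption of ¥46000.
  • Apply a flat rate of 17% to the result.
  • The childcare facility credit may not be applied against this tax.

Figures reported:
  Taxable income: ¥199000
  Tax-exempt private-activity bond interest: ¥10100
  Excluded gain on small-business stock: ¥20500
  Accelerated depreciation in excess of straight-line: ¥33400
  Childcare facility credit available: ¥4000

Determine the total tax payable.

Shadow minimum tax:
  Adjusted income: ¥199000 + ¥10100 + ¥20500 + ¥33400 = ¥263000
  Less exemption ¥46000 → base ¥217000
  ¥217000 × 17% = ¥36890

Ordinary income tax:
  ¥147000 × 11% = ¥16170
  ¥52000 × 17% = ¥8840
  → ¥25010
  Less childcare facility credit ¥4000 → ¥21010

¥36890 > ¥21010, so the shadow minimum tax is the binding amount.

¥36890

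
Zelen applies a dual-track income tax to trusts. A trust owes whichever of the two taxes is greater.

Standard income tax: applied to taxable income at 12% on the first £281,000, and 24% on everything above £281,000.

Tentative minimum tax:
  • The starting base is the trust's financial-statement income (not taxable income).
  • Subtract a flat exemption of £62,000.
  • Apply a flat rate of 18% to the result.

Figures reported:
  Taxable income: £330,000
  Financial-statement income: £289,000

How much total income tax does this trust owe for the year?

£45,480

Tentative minimum tax:
  Base (financial-statement income): £289,000
  Less exemption £62,000 → base £227,000
  £227,000 × 18% = £40,860

Standard income tax:
  £281,000 × 12% = £33,720
  £49,000 × 24% = £11,760
  → £45,480

£45,480 > £40,860, so the standard income tax governs.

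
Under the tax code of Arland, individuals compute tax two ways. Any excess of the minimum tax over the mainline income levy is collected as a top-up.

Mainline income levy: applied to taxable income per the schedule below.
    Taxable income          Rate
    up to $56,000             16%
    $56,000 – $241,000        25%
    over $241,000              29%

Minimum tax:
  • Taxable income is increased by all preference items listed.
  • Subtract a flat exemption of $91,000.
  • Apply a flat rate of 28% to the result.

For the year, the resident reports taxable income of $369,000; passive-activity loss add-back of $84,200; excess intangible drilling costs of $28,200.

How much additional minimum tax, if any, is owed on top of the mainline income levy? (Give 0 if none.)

Mainline income levy:
  $56,000 × 16% = $8,960
  $185,000 × 25% = $46,250
  $128,000 × 29% = $37,120
  → $92,330

Minimum tax:
  Adjusted income: $369,000 + $84,200 + $28,200 = $481,400
  Less exemption $91,000 → base $390,400
  $390,400 × 28% = $109,312

Excess of minimum tax over mainline income levy: $109,312 − $92,330 = $16,982.

$16,982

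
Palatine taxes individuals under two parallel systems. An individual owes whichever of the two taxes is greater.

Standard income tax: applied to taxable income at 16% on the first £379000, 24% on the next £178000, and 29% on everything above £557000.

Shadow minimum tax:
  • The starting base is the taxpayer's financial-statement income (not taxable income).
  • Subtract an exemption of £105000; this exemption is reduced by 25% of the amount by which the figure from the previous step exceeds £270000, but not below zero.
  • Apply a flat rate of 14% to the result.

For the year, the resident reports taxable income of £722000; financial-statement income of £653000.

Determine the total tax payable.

£151210

Shadow minimum tax:
  Base (financial-statement income): £653000
  Exemption: £105000 − 25% × (£653000 − £270000) = £105000 − £95750 = £9250
  Base: £653000 − £9250 = £643750
  £643750 × 14% = £90125

Standard income tax:
  £379000 × 16% = £60640
  £178000 × 24% = £42720
  £165000 × 29% = £47850
  → £151210

£151210 > £90125, so the standard income tax governs.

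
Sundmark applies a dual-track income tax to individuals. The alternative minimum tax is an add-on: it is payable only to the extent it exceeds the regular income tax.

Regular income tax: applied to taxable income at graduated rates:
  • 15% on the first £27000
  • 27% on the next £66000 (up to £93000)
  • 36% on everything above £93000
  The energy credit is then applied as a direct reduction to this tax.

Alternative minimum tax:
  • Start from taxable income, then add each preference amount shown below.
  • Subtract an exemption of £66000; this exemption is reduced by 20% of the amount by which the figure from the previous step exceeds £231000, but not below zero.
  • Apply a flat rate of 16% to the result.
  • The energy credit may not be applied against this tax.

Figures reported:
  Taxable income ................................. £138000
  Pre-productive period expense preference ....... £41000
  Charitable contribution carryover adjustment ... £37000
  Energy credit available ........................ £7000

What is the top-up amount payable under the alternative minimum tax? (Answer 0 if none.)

£0

Regular income tax:
  £27000 × 15% = £4050
  £66000 × 27% = £17820
  £45000 × 36% = £16200
  → £38070
  Less energy credit £7000 → £31070

Alternative minimum tax:
  Adjusted income: £138000 + £41000 + £37000 = £216000
  Exemption: £216000 ≤ £231000, so full £66000 applies
  Base: £216000 − £66000 = £150000
  £150000 × 16% = £24000

£24000 ≤ £31070, so no add-on is due.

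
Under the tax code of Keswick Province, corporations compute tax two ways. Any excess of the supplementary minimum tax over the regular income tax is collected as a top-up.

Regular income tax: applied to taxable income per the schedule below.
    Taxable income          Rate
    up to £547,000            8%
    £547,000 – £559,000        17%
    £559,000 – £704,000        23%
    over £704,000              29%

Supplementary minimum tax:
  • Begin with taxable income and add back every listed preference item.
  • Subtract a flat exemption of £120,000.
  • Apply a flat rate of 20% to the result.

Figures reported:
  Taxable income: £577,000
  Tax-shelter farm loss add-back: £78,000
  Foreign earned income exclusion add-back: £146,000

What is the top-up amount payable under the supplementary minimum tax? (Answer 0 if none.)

Regular income tax:
  £547,000 × 8% = £43,760
  £12,000 × 17% = £2,040
  £18,000 × 23% = £4,140
  → £49,940

Supplementary minimum tax:
  Adjusted income: £577,000 + £78,000 + £146,000 = £801,000
  Less exemption £120,000 → base £681,000
  £681,000 × 20% = £136,200

Excess of supplementary minimum tax over regular income tax: £136,200 − £49,940 = £86,260.

£86,260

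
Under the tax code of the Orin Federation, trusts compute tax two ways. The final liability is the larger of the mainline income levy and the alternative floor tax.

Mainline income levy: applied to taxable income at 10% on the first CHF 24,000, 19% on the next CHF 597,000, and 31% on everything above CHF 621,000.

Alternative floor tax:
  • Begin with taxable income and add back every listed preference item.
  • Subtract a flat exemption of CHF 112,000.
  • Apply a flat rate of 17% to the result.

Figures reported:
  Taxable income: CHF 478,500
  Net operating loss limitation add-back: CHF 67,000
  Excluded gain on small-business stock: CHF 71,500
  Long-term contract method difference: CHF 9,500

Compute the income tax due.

Mainline income levy:
  CHF 24,000 × 10% = CHF 2,400
  CHF 454,500 × 19% = CHF 86,355
  → CHF 88,755

Alternative floor tax:
  Adjusted income: CHF 478,500 + CHF 67,000 + CHF 71,500 + CHF 9,500 = CHF 626,500
  Less exemption CHF 112,000 → base CHF 514,500
  CHF 514,500 × 17% = CHF 87,465

CHF 88,755 > CHF 87,465, so the mainline income levy governs.

CHF 88,755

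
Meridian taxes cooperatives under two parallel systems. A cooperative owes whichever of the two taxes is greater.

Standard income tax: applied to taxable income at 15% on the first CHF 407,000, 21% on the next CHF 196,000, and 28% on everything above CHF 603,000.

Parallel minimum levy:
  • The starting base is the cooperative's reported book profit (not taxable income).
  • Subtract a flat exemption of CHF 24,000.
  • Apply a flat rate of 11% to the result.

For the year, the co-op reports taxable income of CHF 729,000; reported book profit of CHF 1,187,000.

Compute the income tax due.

CHF 137,490

Parallel minimum levy:
  Base (reported book profit): CHF 1,187,000
  Less exemption CHF 24,000 → base CHF 1,163,000
  CHF 1,163,000 × 11% = CHF 127,930

Standard income tax:
  CHF 407,000 × 15% = CHF 61,050
  CHF 196,000 × 21% = CHF 41,160
  CHF 126,000 × 28% = CHF 35,280
  → CHF 137,490

CHF 137,490 > CHF 127,930, so the standard income tax governs.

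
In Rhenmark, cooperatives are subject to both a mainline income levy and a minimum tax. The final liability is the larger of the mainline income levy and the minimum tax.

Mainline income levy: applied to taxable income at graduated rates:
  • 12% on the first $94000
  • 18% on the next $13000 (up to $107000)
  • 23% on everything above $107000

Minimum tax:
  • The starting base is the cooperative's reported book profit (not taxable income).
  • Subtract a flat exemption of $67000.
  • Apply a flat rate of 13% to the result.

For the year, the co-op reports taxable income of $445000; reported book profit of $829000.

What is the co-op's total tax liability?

Mainline income levy:
  $94000 × 12% = $11280
  $13000 × 18% = $2340
  $338000 × 23% = $77740
  → $91360

Minimum tax:
  Base (reported book profit): $829000
  Less exemption $67000 → base $762000
  $762000 × 13% = $99060

$99060 > $91360, so the minimum tax is the binding amount.

$99060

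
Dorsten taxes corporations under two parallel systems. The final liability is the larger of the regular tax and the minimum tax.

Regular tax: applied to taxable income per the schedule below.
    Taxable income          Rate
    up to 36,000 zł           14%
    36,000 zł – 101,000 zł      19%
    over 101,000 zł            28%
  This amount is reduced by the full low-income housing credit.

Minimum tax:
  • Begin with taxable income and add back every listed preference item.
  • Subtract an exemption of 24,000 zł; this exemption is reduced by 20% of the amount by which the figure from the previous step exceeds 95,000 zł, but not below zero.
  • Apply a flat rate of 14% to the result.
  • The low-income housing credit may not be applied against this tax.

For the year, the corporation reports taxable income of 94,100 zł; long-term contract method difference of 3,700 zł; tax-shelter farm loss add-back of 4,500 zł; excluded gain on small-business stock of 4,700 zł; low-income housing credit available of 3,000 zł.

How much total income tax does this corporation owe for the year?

Regular tax:
  36,000 zł × 14% = 5,040 zł
  58,100 zł × 19% = 11,039 zł
  → 16,079 zł
  Less low-income housing credit 3,000 zł → 13,079 zł

Minimum tax:
  Adjusted income: 94,100 zł + 3,700 zł + 4,500 zł + 4,700 zł = 107,000 zł
  Exemption: 24,000 zł − 20% × (107,000 zł − 95,000 zł) = 24,000 zł − 2,400 zł = 21,600 zł
  Base: 107,000 zł − 21,600 zł = 85,400 zł
  85,400 zł × 14% = 11,956 zł

13,079 zł > 11,956 zł, so the regular tax governs.

13,079 zł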